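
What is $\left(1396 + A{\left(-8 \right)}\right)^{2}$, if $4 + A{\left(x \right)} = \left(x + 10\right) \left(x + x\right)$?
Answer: $1849600$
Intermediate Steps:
$A{\left(x \right)} = -4 + 2 x \left(10 + x\right)$ ($A{\left(x \right)} = -4 + \left(x + 10\right) \left(x + x\right) = -4 + \left(10 + x\right) 2 x = -4 + 2 x \left(10 + x\right)$)
$\left(1396 + A{\left(-8 \right)}\right)^{2} = \left(1396 + \left(-4 + 2 \left(-8\right)^{2} + 20 \left(-8\right)\right)\right)^{2} = \left(1396 - 36\right)^{2} = 1360^{2} = 1849600$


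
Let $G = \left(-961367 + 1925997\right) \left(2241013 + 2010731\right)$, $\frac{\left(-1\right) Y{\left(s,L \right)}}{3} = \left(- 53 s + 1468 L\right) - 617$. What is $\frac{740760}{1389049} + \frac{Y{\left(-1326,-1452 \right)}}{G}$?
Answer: $\frac{202542125899213855}{379799316618466752} \approx 0.53329$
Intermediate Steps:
$Y{\left(s,L \right)} = 1851 - 4404 L + 159 s$ ($Y{\left(s,L \right)} = - 3 \left(\left(- 53 s + 1468 L\right) - 617\right) = - 3 \left(-617 - 53 s + 1468 L\right) = 1851 - 4404 L + 159 s$)
$G = 4101359814720$ ($G = 964630 \cdot 4251744 = 4101359814720$)
$\frac{740760}{1389049} + \frac{Y{\left(-1326,-1452 \right)}}{G} = \frac{740760}{1389049} + \frac{1851 - -6394608 + 159 \left(-1326\right)}{4101359814720} = 740760 \cdot \frac{1}{1389049} + \left(1851 + 6394608 - 210834\right) \frac{1}{4101359814720} = \frac{740760}{1389049} + 6185625 \cdot \frac{1}{4101359814720} = \frac{740760}{1389049} + \frac{412375}{273423987648} = \frac{202542125899213855}{379799316618466752}$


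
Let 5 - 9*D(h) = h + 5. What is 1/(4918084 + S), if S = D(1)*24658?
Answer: 9/44238098 ≈ 2.0344e-7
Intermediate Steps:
D(h) = -h/9 (D(h) = 5/9 - (h + 5)/9 = 5/9 - (5 + h)/9 = 5/9 + (-5/9 - h/9) = -h/9)
S = -24658/9 (S = -⅑*1*24658 = -⅑*24658 = -24658/9 ≈ -2739.8)
1/(4918084 + S) = 1/(4918084 - 24658/9) = 1/(44238098/9) = 9/44238098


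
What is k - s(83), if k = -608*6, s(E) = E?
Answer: -3731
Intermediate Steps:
k = -3648
k - s(83) = -3648 - 1*83 = -3648 - 83 = -3731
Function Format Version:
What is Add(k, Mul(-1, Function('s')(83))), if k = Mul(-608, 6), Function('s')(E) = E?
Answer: -3731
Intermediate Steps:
k = -3648
Add(k, Mul(-1, Function('s')(83))) = Add(-3648, Mul(-1, 83)) = Add(-3648, -83) = -3731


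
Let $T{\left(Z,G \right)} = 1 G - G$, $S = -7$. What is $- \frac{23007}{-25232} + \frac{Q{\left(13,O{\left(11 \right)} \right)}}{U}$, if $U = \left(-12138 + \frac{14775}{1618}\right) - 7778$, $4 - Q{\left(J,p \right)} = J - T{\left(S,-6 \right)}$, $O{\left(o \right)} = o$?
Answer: $\frac{39021425925}{42773967664} \approx 0.91227$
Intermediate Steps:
$T{\left(Z,G \right)} = 0$ ($T{\left(Z,G \right)} = G - G = 0$)
$Q{\left(J,p \right)} = 4 - J$ ($Q{\left(J,p \right)} = 4 - \left(J - 0\right) = 4 - \left(J + 0\right) = 4 - J$)
$U = - \frac{32209313}{1618}$ ($U = \left(-12138 + 14775 \cdot \frac{1}{1618}\right) - 7778 = \left(-12138 + \frac{14775}{1618}\right) - 7778 = - \frac{19624509}{1618} - 7778 = - \frac{32209313}{1618} \approx -19907.0$)
$- \frac{23007}{-25232} + \frac{Q{\left(13,O{\left(11 \right)} \right)}}{U} = - \frac{23007}{-25232} + \frac{4 - 13}{- \frac{32209313}{1618}} = \left(-23007\right) \left(- \frac{1}{25232}\right) + \left(4 - 13\right) \left(- \frac{1618}{32209313}\right) = \frac{23007}{25232} - - \frac{14562}{32209313} = \frac{23007}{25232} + \frac{14562}{32209313} = \frac{39021425925}{42773967664}$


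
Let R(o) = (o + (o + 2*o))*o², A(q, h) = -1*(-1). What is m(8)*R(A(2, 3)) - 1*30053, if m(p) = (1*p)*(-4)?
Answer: -30181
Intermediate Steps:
A(q, h) = 1
m(p) = -4*p (m(p) = p*(-4) = -4*p)
R(o) = 4*o³ (R(o) = (o + 3*o)*o² = (4*o)*o² = 4*o³)
m(8)*R(A(2, 3)) - 1*30053 = (-4*8)*(4*1³) - 1*30053 = -128 - 30053 = -30181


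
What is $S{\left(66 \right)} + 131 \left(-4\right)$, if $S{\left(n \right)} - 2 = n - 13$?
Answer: $-469$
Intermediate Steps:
$S{\left(n \right)} = -11 + n$ ($S{\left(n \right)} = 2 + \left(n - 13\right) = 2 + \left(-13 + n\right) = -11 + n$)
$S{\left(66 \right)} + 131 \left(-4\right) = \left(-11 + 66\right) + 131 \left(-4\right) = 55 - 524 = -469$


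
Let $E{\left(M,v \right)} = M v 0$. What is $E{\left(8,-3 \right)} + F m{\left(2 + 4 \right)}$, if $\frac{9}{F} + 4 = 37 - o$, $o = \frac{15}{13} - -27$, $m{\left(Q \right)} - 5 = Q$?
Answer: $\frac{143}{7} \approx 20.429$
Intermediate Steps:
$m{\left(Q \right)} = 5 + Q$
$E{\left(M,v \right)} = 0$
$o = \frac{366}{13}$ ($o = 15 \cdot \frac{1}{13} + 27 = \frac{15}{13} + 27 = \frac{366}{13} \approx 28.154$)
$F = \frac{13}{7}$ ($F = \frac{9}{-4 + \left(37 - \frac{366}{13}\right)} = \frac{9}{-4 + \frac{115}{13}} = \frac{9}{\frac{63}{13}} = 9 \cdot \frac{13}{63} = \frac{13}{7} \approx 1.8571$)
$E{\left(8,-3 \right)} + F m{\left(2 + 4 \right)} = 0 + \frac{13 \left(5 + \left(2 + 4\right)\right)}{7} = 0 + \frac{13 \left(5 + 6\right)}{7} = 0 + \frac{13}{7} \cdot 11 = 0 + \frac{143}{7} = \frac{143}{7}$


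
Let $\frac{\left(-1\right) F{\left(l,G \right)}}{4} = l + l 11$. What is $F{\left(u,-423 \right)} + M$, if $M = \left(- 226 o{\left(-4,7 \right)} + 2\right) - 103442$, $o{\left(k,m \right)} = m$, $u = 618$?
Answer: $-134686$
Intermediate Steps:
$F{\left(l,G \right)} = - 48 l$ ($F{\left(l,G \right)} = - 4 \left(l + l 11\right) = - 4 \left(l + 11 l\right) = - 4 \cdot 12 l = - 48 l$)
$M = -105022$ ($M = \left(\left(-226\right) 7 + 2\right) - 103442 = \left(-1582 + 2\right) - 103442 = -1580 - 103442 = -105022$)
$F{\left(u,-423 \right)} + M = \left(-48\right) 618 - 105022 = -29664 - 105022 = -134686$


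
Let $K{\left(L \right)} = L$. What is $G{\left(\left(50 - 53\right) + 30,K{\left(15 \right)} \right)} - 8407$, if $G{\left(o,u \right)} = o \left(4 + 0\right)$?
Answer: $-8299$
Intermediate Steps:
$G{\left(o,u \right)} = 4 o$ ($G{\left(o,u \right)} = o 4 = 4 o$)
$G{\left(\left(50 - 53\right) + 30,K{\left(15 \right)} \right)} - 8407 = 4 \left(\left(50 - 53\right) + 30\right) - 8407 = 4 \left(-3 + 30\right) - 8407 = 4 \cdot 27 - 8407 = 108 - 8407 = -8299$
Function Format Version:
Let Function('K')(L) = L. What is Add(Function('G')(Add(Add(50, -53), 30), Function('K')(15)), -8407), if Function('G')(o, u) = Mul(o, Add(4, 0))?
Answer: -8299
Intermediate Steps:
Function('G')(o, u) = Mul(4, o) (Function('G')(o, u) = Mul(o, 4) = Mul(4, o))
Add(Function('G')(Add(Add(50, -53), 30), Function('K')(15)), -8407) = Add(Mul(4, Add(Add(50, -53), 30)), -8407) = Add(Mul(4, Add(-3, 30)), -8407) = Add(Mul(4, 27), -8407) = Add(108, -8407) = -8299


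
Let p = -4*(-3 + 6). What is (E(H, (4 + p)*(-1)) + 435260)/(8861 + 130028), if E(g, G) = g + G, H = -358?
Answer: 434910/138889 ≈ 3.1313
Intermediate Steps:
p = -12 (p = -4*3 = -12)
E(g, G) = G + g
(E(H, (4 + p)*(-1)) + 435260)/(8861 + 130028) = (((4 - 12)*(-1) - 358) + 435260)/(8861 + 130028) = ((-8*(-1) - 358) + 435260)/138889 = ((8 - 358) + 435260)*(1/138889) = (-350 + 435260)*(1/138889) = 434910*(1/138889) = 434910/138889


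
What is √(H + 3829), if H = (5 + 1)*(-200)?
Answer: √2629 ≈ 51.274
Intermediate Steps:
H = -1200 (H = 6*(-200) = -1200)
√(H + 3829) = √(-1200 + 3829) = √2629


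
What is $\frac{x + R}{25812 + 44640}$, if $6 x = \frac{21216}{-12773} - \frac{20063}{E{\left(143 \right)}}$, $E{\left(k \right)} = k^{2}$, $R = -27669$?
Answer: $- \frac{43362729623761}{110410293388824} \approx -0.39274$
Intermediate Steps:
$x = - \frac{690110683}{1567170462}$ ($x = \frac{\frac{21216}{-12773} - \frac{20063}{143^{2}}}{6} = \frac{21216 \left(- \frac{1}{12773}\right) - \frac{20063}{20449}}{6} = \frac{- \frac{21216}{12773} - \frac{20063}{20449}}{6} = \frac{1}{6} \left(- \frac{690110683}{261195077}\right) = - \frac{690110683}{1567170462} \approx -0.44035$)
$\frac{x + R}{25812 + 44640} = \frac{- \frac{690110683}{1567170462} - 27669}{25812 + 44640} = - \frac{43362729623761}{1567170462 \cdot 70452} = \left(- \frac{43362729623761}{1567170462}\right) \frac{1}{70452} = - \frac{43362729623761}{110410293388824}$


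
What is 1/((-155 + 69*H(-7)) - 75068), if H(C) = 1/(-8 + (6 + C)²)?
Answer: -7/526630 ≈ -1.3292e-5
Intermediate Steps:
1/((-155 + 69*H(-7)) - 75068) = 1/((-155 + 69/(-8 + (6 - 7)²)) - 75068) = 1/((-155 + 69/(-8 + (-1)²)) - 75068) = 1/((-155 + 69/(-8 + 1)) - 75068) = 1/((-155 + 69/(-7)) - 75068) = 1/((-155 + 69*(-⅐)) - 75068) = 1/((-155 - 69/7) - 75068) = 1/(-1154/7 - 75068) = 1/(-526630/7) = -7/526630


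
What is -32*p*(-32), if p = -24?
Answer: -24576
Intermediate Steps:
-32*p*(-32) = -32*(-24)*(-32) = 768*(-32) = -24576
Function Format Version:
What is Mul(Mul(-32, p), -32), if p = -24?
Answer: -24576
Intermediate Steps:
Mul(Mul(-32, p), -32) = Mul(Mul(-32, -24), -32) = Mul(768, -32) = -24576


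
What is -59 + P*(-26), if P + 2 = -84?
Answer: 2177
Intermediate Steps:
P = -86 (P = -2 - 84 = -86)
-59 + P*(-26) = -59 - 86*(-26) = -59 + 2236 = 2177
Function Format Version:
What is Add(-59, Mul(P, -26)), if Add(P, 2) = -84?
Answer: 2177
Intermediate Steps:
P = -86 (P = Add(-2, -84) = -86)
Add(-59, Mul(P, -26)) = Add(-59, Mul(-86, -26)) = Add(-59, 2236) = 2177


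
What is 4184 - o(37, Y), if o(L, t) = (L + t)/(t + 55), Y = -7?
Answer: 33467/8 ≈ 4183.4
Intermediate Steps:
o(L, t) = (L + t)/(55 + t)
4184 - o(37, Y) = 4184 - (37 - 7)/(55 - 7) = 4184 - 30/48 = 4184 - 1*5/8 = 4184 - 5/8 = 33467/8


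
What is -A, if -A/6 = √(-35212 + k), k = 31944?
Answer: 12*I*√817 ≈ 343.0*I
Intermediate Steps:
A = -12*I*√817 (A = -6*√(-35212 + 31944) = -12*I*√817 ≈ -343.0*I)
-A = -(-12)*I*√817 = 12*I*√817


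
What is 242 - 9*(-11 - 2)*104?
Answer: 12410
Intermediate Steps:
242 - 9*(-11 - 2)*104 = 242 - 9*(-13)*104 = 242 + 117*104 = 242 + 12168 = 12410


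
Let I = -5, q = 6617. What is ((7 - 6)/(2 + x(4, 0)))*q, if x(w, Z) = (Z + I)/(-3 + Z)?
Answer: 19851/11 ≈ 1804.6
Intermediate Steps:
x(w, Z) = (-5 + Z)/(-3 + Z) (x(w, Z) = (Z - 5)/(-3 + Z) = (-5 + Z)/(-3 + Z))
((7 - 6)/(2 + x(4, 0)))*q = ((7 - 6)/(2 + (-5 + 0)/(-3 + 0)))*6617 = (1/(2 - 5/(-3)))*6617 = (1/(2 - 1/3*(-5)))*6617 = (1/(2 + 5/3))*6617 = (1/(11/3))*6617 = (1*(3/11))*6617 = (3/11)*6617 = 19851/11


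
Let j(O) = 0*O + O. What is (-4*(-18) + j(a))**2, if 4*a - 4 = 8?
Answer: 5625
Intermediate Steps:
a = 3 (a = 1 + (1/4)*8 = 1 + 2 = 3)
j(O) = O (j(O) = 0 + O = O)
(-4*(-18) + j(a))**2 = (-4*(-18) + 3)**2 = (72 + 3)**2 = 75**2 = 5625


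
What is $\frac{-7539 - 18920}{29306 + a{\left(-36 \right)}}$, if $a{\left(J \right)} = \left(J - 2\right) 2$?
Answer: $- \frac{26459}{29230} \approx -0.9052$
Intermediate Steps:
$a{\left(J \right)} = -4 + 2 J$ ($a{\left(J \right)} = \left(-2 + J\right) 2 = -4 + 2 J$)
$\frac{-7539 - 18920}{29306 + a{\left(-36 \right)}} = \frac{-7539 - 18920}{29306 + \left(-4 + 2 \left(-36\right)\right)} = - \frac{26459}{29306 - 76} = - \frac{26459}{29230}$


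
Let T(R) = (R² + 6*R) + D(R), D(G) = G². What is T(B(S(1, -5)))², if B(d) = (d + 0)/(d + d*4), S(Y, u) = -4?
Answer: 1024/625 ≈ 1.6384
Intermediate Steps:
B(d) = ⅕ (B(d) = d/(d + 4*d) = d/((5*d)) = d*(1/(5*d)) = ⅕)
T(R) = 2*R² + 6*R (T(R) = (R² + 6*R) + R² = 2*R² + 6*R)
T(B(S(1, -5)))² = (2*(⅕)*(3 + ⅕))² = (2*(⅕)*(16/5))² = (32/25)² = 1024/625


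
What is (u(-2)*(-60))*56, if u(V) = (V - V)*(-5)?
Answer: 0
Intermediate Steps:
u(V) = 0 (u(V) = 0*(-5) = 0)
(u(-2)*(-60))*56 = (0*(-60))*56 = 0*56 = 0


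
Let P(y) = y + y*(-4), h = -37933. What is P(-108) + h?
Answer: -37609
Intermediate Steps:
P(y) = -3*y (P(y) = y - 4*y = -3*y)
P(-108) + h = -3*(-108) - 37933 = 324 - 37933 = -37609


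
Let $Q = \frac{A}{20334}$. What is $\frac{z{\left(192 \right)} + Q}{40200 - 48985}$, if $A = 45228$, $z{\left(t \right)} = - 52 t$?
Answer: $\frac{33828238}{29772365} \approx 1.1362$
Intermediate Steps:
$Q = \frac{7538}{3389}$ ($Q = \frac{45228}{20334} = 45228 \cdot \frac{1}{20334} = \frac{7538}{3389} \approx 2.2243$)
$\frac{z{\left(192 \right)} + Q}{40200 - 48985} = \frac{\left(-52\right) 192 + \frac{7538}{3389}}{40200 - 48985} = \frac{-9984 + \frac{7538}{3389}}{-8785} = \left(- \frac{33828238}{3389}\right) \left(- \frac{1}{8785}\right) = \frac{33828238}{29772365}$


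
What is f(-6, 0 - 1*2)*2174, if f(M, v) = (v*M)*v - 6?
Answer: -65220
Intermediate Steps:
f(M, v) = -6 + M*v**2 (f(M, v) = (M*v)*v - 6 = M*v**2 - 6 = -6 + M*v**2)
f(-6, 0 - 1*2)*2174 = (-6 - 6*(0 - 1*2)**2)*2174 = (-6 - 6*(0 - 2)**2)*2174 = (-6 - 6*(-2)**2)*2174 = (-6 - 6*4)*2174 = (-6 - 24)*2174 = -30*2174 = -65220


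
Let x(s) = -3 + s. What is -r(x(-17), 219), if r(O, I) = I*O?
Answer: 4380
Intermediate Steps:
-r(x(-17), 219) = -219*(-3 - 17) = -219*(-20) = -1*(-4380) = 4380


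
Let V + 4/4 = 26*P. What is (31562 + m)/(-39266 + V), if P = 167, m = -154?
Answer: -31408/34925 ≈ -0.89930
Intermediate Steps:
V = 4341 (V = -1 + 26*167 = -1 + 4342 = 4341)
(31562 + m)/(-39266 + V) = (31562 - 154)/(-39266 + 4341) = 31408/(-34925) = 31408*(-1/34925) = -31408/34925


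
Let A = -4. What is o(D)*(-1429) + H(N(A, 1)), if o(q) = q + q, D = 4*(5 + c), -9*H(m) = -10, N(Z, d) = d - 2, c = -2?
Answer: -308654/9 ≈ -34295.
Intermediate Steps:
N(Z, d) = -2 + d
H(m) = 10/9 (H(m) = -⅑*(-10) = 10/9)
D = 12 (D = 4*(5 - 2) = 4*3 = 12)
o(q) = 2*q
o(D)*(-1429) + H(N(A, 1)) = (2*12)*(-1429) + 10/9 = 24*(-1429) + 10/9 = -34296 + 10/9 = -308654/9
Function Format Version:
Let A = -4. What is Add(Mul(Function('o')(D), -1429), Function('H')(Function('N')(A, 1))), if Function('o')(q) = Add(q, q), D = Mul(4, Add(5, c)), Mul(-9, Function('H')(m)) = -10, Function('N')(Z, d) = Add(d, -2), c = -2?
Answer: Rational(-308654, 9) ≈ -34295.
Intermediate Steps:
Function('N')(Z, d) = Add(-2, d)
Function('H')(m) = Rational(10, 9) (Function('H')(m) = Mul(Rational(-1, 9), -10) = Rational(10, 9))
D = 12 (D = Mul(4, Add(5, -2)) = Mul(4, 3) = 12)
Function('o')(q) = Mul(2, q)
Add(Mul(Function('o')(D), -1429), Function('H')(Function('N')(A, 1))) = Add(Mul(Mul(2, 12), -1429), Rational(10, 9)) = Add(Mul(24, -1429), Rational(10, 9)) = Add(-34296, Rational(10, 9)) = Rational(-308654, 9)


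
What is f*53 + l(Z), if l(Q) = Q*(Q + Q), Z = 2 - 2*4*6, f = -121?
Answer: -2181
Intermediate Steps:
Z = -46 (Z = 2 - 8*6 = 2 - 48 = -46)
l(Q) = 2*Q**2 (l(Q) = Q*(2*Q) = 2*Q**2)
f*53 + l(Z) = -121*53 + 2*(-46)**2 = -6413 + 2*2116 = -6413 + 4232 = -2181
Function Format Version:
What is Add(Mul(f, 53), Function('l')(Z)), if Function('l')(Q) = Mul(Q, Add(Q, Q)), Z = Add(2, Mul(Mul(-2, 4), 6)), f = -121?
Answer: -2181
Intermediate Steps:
Z = -46 (Z = Add(2, Mul(-8, 6)) = Add(2, -48) = -46)
Function('l')(Q) = Mul(2, Pow(Q, 2)) (Function('l')(Q) = Mul(Q, Mul(2, Q)) = Mul(2, Pow(Q, 2)))
Add(Mul(f, 53), Function('l')(Z)) = Add(Mul(-121, 53), Mul(2, Pow(-46, 2))) = Add(-6413, Mul(2, 2116)) = Add(-6413, 4232) = -2181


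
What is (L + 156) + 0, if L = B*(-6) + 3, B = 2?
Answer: 147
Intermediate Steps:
L = -9 (L = 2*(-6) + 3 = -12 + 3 = -9)
(L + 156) + 0 = (-9 + 156) + 0 = 147 + 0 = 147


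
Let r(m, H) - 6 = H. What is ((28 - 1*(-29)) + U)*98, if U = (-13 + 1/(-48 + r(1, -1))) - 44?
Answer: -98/43 ≈ -2.2791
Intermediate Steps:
r(m, H) = 6 + H
U = -2452/43 (U = (-13 + 1/(-48 + (6 - 1))) - 44 = (-13 + 1/(-48 + 5)) - 44 = (-13 + 1/(-43)) - 44 = (-13 - 1/43) - 44 = -560/43 - 44 = -2452/43 ≈ -57.023)
((28 - 1*(-29)) + U)*98 = ((28 - 1*(-29)) - 2452/43)*98 = ((28 + 29) - 2452/43)*98 = (57 - 2452/43)*98 = -1/43*98 = -98/43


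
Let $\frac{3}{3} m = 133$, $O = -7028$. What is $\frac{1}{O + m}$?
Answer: $- \frac{1}{6895} \approx -0.00014503$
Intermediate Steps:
$m = 133$
$\frac{1}{O + m} = \frac{1}{-7028 + 133} = \frac{1}{-6895} = - \frac{1}{6895}$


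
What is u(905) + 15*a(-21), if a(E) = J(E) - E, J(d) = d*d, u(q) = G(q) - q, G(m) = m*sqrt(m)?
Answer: 6025 + 905*sqrt(905) ≈ 33250.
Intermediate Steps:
G(m) = m**(3/2)
u(q) = q**(3/2) - q
J(d) = d**2
a(E) = E**2 - E
u(905) + 15*a(-21) = (905**(3/2) - 1*905) + 15*(-21*(-1 - 21)) = (905*sqrt(905) - 905) + 15*(-21*(-22)) = (-905 + 905*sqrt(905)) + 15*462 = (-905 + 905*sqrt(905)) + 6930 = 6025 + 905*sqrt(905)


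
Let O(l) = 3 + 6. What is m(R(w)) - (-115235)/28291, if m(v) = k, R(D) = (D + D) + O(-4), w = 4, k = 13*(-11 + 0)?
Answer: -206862/1489 ≈ -138.93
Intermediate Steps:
k = -143 (k = 13*(-11) = -143)
O(l) = 9
R(D) = 9 + 2*D (R(D) = (D + D) + 9 = 2*D + 9 = 9 + 2*D)
m(v) = -143
m(R(w)) - (-115235)/28291 = -143 - (-115235)/28291 = -143 - 1*(-6065/1489) = -143 + 6065/1489 = -206862/1489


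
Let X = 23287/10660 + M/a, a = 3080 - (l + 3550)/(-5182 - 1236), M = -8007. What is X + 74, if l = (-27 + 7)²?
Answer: 1550907369537/21076301740 ≈ 73.585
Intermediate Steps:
l = 400 (l = (-20)² = 400)
a = 9885695/3209 (a = 3080 - (400 + 3550)/(-5182 - 1236) = 3080 - 3950/(-6418) = 3080 - 3950*(-1)/6418 = 3080 - 1*(-1975/3209) = 3080 + 1975/3209 = 9885695/3209 ≈ 3080.6)
X = -8738959223/21076301740 (X = 23287/10660 - 8007/9885695/3209 = 23287*(1/10660) - 8007*3209/9885695 = 23287/10660 - 25694463/9885695 = -8738959223/21076301740 ≈ -0.41463)
X + 74 = -8738959223/21076301740 + 74 = 1550907369537/21076301740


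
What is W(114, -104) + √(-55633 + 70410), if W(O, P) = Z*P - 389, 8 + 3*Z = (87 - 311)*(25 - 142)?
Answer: -2725967/3 + √14777 ≈ -9.0853e+5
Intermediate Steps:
Z = 26200/3 (Z = -8/3 + ((87 - 311)*(25 - 142))/3 = -8/3 + (-224*(-117))/3 = -8/3 + (⅓)*26208 = -8/3 + 8736 = 26200/3 ≈ 8733.3)
W(O, P) = -389 + 26200*P/3 (W(O, P) = 26200*P/3 - 389 = -389 + 26200*P/3)
W(114, -104) + √(-55633 + 70410) = (-389 + (26200/3)*(-104)) + √(-55633 + 70410) = (-389 - 2724800/3) + √14777 = -2725967/3 + √14777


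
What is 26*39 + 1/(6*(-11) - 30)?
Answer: 97343/96 ≈ 1014.0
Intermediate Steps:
26*39 + 1/(6*(-11) - 30) = 1014 + 1/(-66 - 30) = 1014 + 1/(-96) = 1014 - 1/96 = 97343/96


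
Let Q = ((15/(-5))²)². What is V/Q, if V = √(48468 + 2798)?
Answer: √51266/81 ≈ 2.7953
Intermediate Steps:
V = √51266 ≈ 226.42
Q = 81 (Q = ((15*(-⅕))²)² = ((-3)²)² = 9² = 81)
V/Q = √51266/81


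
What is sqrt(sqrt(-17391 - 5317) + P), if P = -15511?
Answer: sqrt(-15511 + 2*I*sqrt(5677)) ≈ 0.605 + 124.54*I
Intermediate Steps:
sqrt(sqrt(-17391 - 5317) + P) = sqrt(sqrt(-17391 - 5317) - 15511) = sqrt(sqrt(-22708) - 15511) = sqrt(2*I*sqrt(5677) - 15511) = sqrt(-15511 + 2*I*sqrt(5677))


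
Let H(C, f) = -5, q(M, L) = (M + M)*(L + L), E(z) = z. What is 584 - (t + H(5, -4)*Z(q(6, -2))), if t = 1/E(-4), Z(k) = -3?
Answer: 2277/4 ≈ 569.25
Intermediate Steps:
q(M, L) = 4*L*M (q(M, L) = (2*M)*(2*L) = 4*L*M)
t = -¼ (t = 1/(-4) = -¼ ≈ -0.25000)
584 - (t + H(5, -4)*Z(q(6, -2))) = 584 - (-¼ - 5*(-3)) = 584 - (-¼ + 15) = 584 - 1*59/4 = 584 - 59/4 = 2277/4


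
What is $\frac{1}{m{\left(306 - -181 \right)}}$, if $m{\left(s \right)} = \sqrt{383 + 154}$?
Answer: $\frac{\sqrt{537}}{537} \approx 0.043153$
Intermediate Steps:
$m{\left(s \right)} = \sqrt{537}$
$\frac{1}{m{\left(306 - -181 \right)}} = \frac{1}{\sqrt{537}} = \frac{\sqrt{537}}{537}$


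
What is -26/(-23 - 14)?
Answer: 26/37 ≈ 0.70270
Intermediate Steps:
-26/(-23 - 14) = -26/(-37) = -1/37*(-26) = 26/37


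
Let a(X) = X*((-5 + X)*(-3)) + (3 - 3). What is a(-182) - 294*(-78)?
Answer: -79170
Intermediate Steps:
a(X) = X*(15 - 3*X) (a(X) = X*(15 - 3*X) + 0 = X*(15 - 3*X))
a(-182) - 294*(-78) = 3*(-182)*(5 - 1*(-182)) - 294*(-78) = 3*(-182)*(5 + 182) - 1*(-22932) = 3*(-182)*187 + 22932 = -102102 + 22932 = -79170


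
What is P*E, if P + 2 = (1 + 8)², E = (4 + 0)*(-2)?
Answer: -632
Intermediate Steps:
E = -8 (E = 4*(-2) = -8)
P = 79 (P = -2 + (1 + 8)² = -2 + 9² = -2 + 81 = 79)
P*E = 79*(-8) = -632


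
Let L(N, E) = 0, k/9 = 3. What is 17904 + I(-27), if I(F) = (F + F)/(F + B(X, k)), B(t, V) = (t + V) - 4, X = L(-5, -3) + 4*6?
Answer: 179013/10 ≈ 17901.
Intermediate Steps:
k = 27 (k = 9*3 = 27)
X = 24 (X = 0 + 4*6 = 0 + 24 = 24)
B(t, V) = -4 + V + t (B(t, V) = (V + t) - 4 = -4 + V + t)
I(F) = 2*F/(47 + F) (I(F) = (F + F)/(F + (-4 + 27 + 24)) = (2*F)/(F + 47) = (2*F)/(47 + F) = 2*F/(47 + F))
17904 + I(-27) = 17904 + 2*(-27)/(47 - 27) = 17904 + 2*(-27)/20 = 17904 + 2*(-27)*(1/20) = 17904 - 27/10 = 179013/10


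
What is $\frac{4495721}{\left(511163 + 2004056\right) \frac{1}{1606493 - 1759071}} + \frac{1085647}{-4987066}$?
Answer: $- \frac{488695895908886343}{1791937593922} \approx -2.7272 \cdot 10^{5}$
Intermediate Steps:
$\frac{4495721}{\left(511163 + 2004056\right) \frac{1}{1606493 - 1759071}} + \frac{1085647}{-4987066} = \frac{4495721}{2515219 \frac{1}{-152578}} + 1085647 \left(- \frac{1}{4987066}\right) = \frac{4495721}{2515219 \left(- \frac{1}{152578}\right)} - \frac{1085647}{4987066} = \frac{4495721}{- \frac{2515219}{152578}} - \frac{1085647}{4987066} = 4495721 \left(- \frac{152578}{2515219}\right) - \frac{1085647}{4987066} = - \frac{685948118738}{2515219} - \frac{1085647}{4987066} = - \frac{488695895908886343}{1791937593922}$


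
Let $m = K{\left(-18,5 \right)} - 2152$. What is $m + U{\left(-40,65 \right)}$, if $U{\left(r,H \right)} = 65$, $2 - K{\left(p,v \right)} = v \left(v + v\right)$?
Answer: $-2135$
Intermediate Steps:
$K{\left(p,v \right)} = 2 - 2 v^{2}$ ($K{\left(p,v \right)} = 2 - v \left(v + v\right) = 2 - v 2 v = 2 - 2 v^{2}$)
$m = -2200$ ($m = \left(2 - 2 \cdot 5^{2}\right) - 2152 = \left(2 - 50\right) - 2152 = -48 - 2152 = -2200$)
$m + U{\left(-40,65 \right)} = -2200 + 65 = -2135$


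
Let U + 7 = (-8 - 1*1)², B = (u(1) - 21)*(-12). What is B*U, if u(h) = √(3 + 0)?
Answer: 18648 - 888*√3 ≈ 17110.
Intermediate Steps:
u(h) = √3
B = 252 - 12*√3 (B = (√3 - 21)*(-12) = (-21 + √3)*(-12) = 252 - 12*√3 ≈ 231.22)
U = 74 (U = -7 + (-8 - 1*1)² = -7 + (-8 - 1)² = -7 + (-9)² = -7 + 81 = 74)
B*U = (252 - 12*√3)*74 = 18648 - 888*√3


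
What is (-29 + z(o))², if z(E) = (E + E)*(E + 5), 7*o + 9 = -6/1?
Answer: 4084441/2401 ≈ 1701.1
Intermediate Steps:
o = -15/7 (o = -9/7 + (-6/1)/7 = -9/7 + (-6*1)/7 = -9/7 + (⅐)*(-6) = -9/7 - 6/7 = -15/7 ≈ -2.1429)
z(E) = 2*E*(5 + E) (z(E) = (2*E)*(5 + E) = 2*E*(5 + E))
(-29 + z(o))² = (-29 + 2*(-15/7)*(5 - 15/7))² = (-29 + 2*(-15/7)*(20/7))² = (-29 - 600/49)² = (-2021/49)² = 4084441/2401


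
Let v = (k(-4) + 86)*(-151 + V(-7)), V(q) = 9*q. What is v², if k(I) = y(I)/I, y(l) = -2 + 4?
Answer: 334780209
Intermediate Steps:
y(l) = 2
k(I) = 2/I
v = -18297 (v = (2/(-4) + 86)*(-151 + 9*(-7)) = (2*(-¼) + 86)*(-151 - 63) = (-½ + 86)*(-214) = (171/2)*(-214) = -18297)
v² = (-18297)² = 334780209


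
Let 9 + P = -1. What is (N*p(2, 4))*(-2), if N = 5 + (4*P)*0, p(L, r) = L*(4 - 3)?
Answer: -20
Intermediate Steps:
P = -10 (P = -9 - 1 = -10)
p(L, r) = L (p(L, r) = L*1 = L)
N = 5 (N = 5 + (4*(-10))*0 = 5 - 40*0 = 5 + 0 = 5)
(N*p(2, 4))*(-2) = (5*2)*(-2) = 10*(-2) = -20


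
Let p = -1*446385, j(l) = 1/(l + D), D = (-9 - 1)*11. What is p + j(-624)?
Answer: -327646591/734 ≈ -4.4639e+5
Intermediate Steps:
D = -110 (D = -10*11 = -110)
j(l) = 1/(-110 + l) (j(l) = 1/(l - 110) = 1/(-110 + l))
p = -446385
p + j(-624) = -446385 + 1/(-110 - 624) = -446385 + 1/(-734) = -446385 - 1/734 = -327646591/734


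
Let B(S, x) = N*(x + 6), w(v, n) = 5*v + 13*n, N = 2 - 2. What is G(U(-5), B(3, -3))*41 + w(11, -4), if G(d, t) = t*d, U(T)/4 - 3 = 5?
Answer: 3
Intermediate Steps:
N = 0
U(T) = 32 (U(T) = 12 + 4*5 = 12 + 20 = 32)
B(S, x) = 0 (B(S, x) = 0*(x + 6) = 0*(6 + x) = 0)
G(d, t) = d*t
G(U(-5), B(3, -3))*41 + w(11, -4) = (32*0)*41 + (5*11 + 13*(-4)) = 0*41 + (55 - 52) = 0 + 3 = 3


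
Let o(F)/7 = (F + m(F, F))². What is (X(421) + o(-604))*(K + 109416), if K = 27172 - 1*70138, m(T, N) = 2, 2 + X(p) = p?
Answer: 168600063150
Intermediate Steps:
X(p) = -2 + p
o(F) = 7*(2 + F)² (o(F) = 7*(F + 2)² = 7*(2 + F)²)
K = -42966 (K = 27172 - 70138 = -42966)
(X(421) + o(-604))*(K + 109416) = ((-2 + 421) + 7*(2 - 604)²)*(-42966 + 109416) = (419 + 7*(-602)²)*66450 = (419 + 7*362404)*66450 = (419 + 2536828)*66450 = 2537247*66450 = 168600063150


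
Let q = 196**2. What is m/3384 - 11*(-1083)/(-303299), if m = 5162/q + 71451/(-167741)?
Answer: -18596299375806227/472416075606896064 ≈ -0.039364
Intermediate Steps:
q = 38416
m = -134213041/460281304 (m = 5162/38416 + 71451/(-167741) = 5162*(1/38416) + 71451*(-1/167741) = 2581/19208 - 71451/167741 = -134213041/460281304 ≈ -0.29159)
m/3384 - 11*(-1083)/(-303299) = -134213041/460281304/3384 - 11*(-1083)/(-303299) = -134213041/460281304*1/3384 + 11913*(-1/303299) = -134213041/1557591932736 - 11913/303299 = -18596299375806227/472416075606896064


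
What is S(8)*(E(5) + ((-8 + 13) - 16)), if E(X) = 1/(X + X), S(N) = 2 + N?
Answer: -109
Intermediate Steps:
E(X) = 1/(2*X)
S(8)*(E(5) + ((-8 + 13) - 16)) = (2 + 8)*((½)/5 + ((-8 + 13) - 16)) = 10*((½)*(⅕) + (5 - 16)) = 10*(⅒ - 11) = 10*(-109/10) = -109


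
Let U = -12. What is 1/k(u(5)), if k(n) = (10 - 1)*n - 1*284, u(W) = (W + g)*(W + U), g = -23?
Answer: 1/850 ≈ 0.0011765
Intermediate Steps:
u(W) = (-23 + W)*(-12 + W) (u(W) = (W - 23)*(W - 12) = (-23 + W)*(-12 + W))
k(n) = -284 + 9*n (k(n) = 9*n - 284 = -284 + 9*n)
1/k(u(5)) = 1/(-284 + 9*(276 + 5² - 35*5)) = 1/(-284 + 9*(276 + 25 - 175)) = 1/(-284 + 9*126) = 1/(-284 + 1134) = 1/850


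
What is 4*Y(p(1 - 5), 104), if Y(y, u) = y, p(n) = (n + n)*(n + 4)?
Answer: 0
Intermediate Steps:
p(n) = 2*n*(4 + n) (p(n) = (2*n)*(4 + n) = 2*n*(4 + n))
4*Y(p(1 - 5), 104) = 4*(2*(1 - 5)*(4 + (1 - 5))) = 4*(2*(-4)*(4 - 4)) = 4*(2*(-4)*0) = 4*0 = 0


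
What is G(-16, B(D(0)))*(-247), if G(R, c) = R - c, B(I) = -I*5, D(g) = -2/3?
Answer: 14326/3 ≈ 4775.3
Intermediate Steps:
D(g) = -⅔ (D(g) = -2*⅓ = -⅔)
B(I) = -5*I
G(-16, B(D(0)))*(-247) = (-16 - (-5)*(-2)/3)*(-247) = (-16 - 1*10/3)*(-247) = (-16 - 10/3)*(-247) = -58/3*(-247) = 14326/3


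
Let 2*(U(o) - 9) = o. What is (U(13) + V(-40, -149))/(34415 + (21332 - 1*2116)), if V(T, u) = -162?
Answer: -293/107262 ≈ -0.0027316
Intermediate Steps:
U(o) = 9 + o/2
(U(13) + V(-40, -149))/(34415 + (21332 - 1*2116)) = ((9 + (1/2)*13) - 162)/(34415 + (21332 - 1*2116)) = ((9 + 13/2) - 162)/(34415 + (21332 - 2116)) = (31/2 - 162)/(34415 + 19216) = -293/2/53631 = -293/2*1/53631 = -293/107262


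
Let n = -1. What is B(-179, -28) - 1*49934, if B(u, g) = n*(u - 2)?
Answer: -49753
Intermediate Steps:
B(u, g) = 2 - u (B(u, g) = -(u - 2) = -(-2 + u) = 2 - u)
B(-179, -28) - 1*49934 = (2 - 1*(-179)) - 1*49934 = (2 + 179) - 49934 = 181 - 49934 = -49753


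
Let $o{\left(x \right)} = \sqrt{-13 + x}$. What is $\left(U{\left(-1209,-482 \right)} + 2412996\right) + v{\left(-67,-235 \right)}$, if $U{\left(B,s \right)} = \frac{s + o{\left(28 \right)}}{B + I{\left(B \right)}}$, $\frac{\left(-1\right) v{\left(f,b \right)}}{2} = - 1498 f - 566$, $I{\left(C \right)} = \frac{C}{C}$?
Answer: $\frac{1336891425}{604} - \frac{\sqrt{15}}{1208} \approx 2.2134 \cdot 10^{6}$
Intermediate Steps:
$I{\left(C \right)} = 1$
$v{\left(f,b \right)} = 1132 + 2996 f$ ($v{\left(f,b \right)} = - 2 \left(- 1498 f - 566\right) = - 2 \left(-566 - 1498 f\right) = 1132 + 2996 f$)
$U{\left(B,s \right)} = \frac{s + \sqrt{15}}{1 + B}$ ($U{\left(B,s \right)} = \frac{s + \sqrt{-13 + 28}}{B + 1} = \frac{s + \sqrt{15}}{1 + B}$)
$\left(U{\left(-1209,-482 \right)} + 2412996\right) + v{\left(-67,-235 \right)} = \left(\frac{-482 + \sqrt{15}}{1 - 1209} + 2412996\right) + \left(1132 + 2996 \left(-67\right)\right) = \left(\frac{-482 + \sqrt{15}}{-1208} + 2412996\right) + \left(1132 - 200732\right) = \left(- \frac{-482 + \sqrt{15}}{1208} + 2412996\right) - 199600 = \left(\left(\frac{241}{604} - \frac{\sqrt{15}}{1208}\right) + 2412996\right) - 199600 = \left(\frac{1457449825}{604} - \frac{\sqrt{15}}{1208}\right) - 199600 = \frac{1336891425}{604} - \frac{\sqrt{15}}{1208}$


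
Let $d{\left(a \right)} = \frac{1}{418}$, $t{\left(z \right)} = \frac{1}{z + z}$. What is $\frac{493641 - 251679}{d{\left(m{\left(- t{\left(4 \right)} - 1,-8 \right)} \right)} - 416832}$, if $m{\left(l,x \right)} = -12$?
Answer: $- \frac{14448588}{24890825} \approx -0.58048$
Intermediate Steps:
$t{\left(z \right)} = \frac{1}{2 z}$
$d{\left(a \right)} = \frac{1}{418}$
$\frac{493641 - 251679}{d{\left(m{\left(- t{\left(4 \right)} - 1,-8 \right)} \right)} - 416832} = \frac{493641 - 251679}{\frac{1}{418} - 416832} = \frac{241962}{- \frac{174235775}{418}} = 241962 \left(- \frac{418}{174235775}\right) = - \frac{14448588}{24890825}$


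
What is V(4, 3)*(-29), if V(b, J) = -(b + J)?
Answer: 203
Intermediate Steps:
V(b, J) = -J - b (V(b, J) = -(J + b) = -J - b)
V(4, 3)*(-29) = (-1*3 - 1*4)*(-29) = (-3 - 4)*(-29) = -7*(-29) = 203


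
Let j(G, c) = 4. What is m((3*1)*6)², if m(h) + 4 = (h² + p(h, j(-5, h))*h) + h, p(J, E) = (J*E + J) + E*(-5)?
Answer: 2553604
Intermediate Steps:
p(J, E) = J - 5*E + E*J (p(J, E) = (E*J + J) - 5*E = (J + E*J) - 5*E = J - 5*E + E*J)
m(h) = -4 + h + h² + h*(-20 + 5*h) (m(h) = -4 + ((h² + (h - 5*4 + 4*h)*h) + h) = -4 + ((h² + (h - 20 + 4*h)*h) + h) = -4 + ((h² + (-20 + 5*h)*h) + h) = -4 + ((h² + h*(-20 + 5*h)) + h) = -4 + (h + h² + h*(-20 + 5*h)) = -4 + h + h² + h*(-20 + 5*h))
m((3*1)*6)² = (-4 - 19*3*1*6 + 6*((3*1)*6)²)² = (-4 - 57*6 + 6*(3*6)²)² = (-4 - 19*18 + 6*18²)² = (-4 - 342 + 6*324)² = (-4 - 342 + 1944)² = 1598² = 2553604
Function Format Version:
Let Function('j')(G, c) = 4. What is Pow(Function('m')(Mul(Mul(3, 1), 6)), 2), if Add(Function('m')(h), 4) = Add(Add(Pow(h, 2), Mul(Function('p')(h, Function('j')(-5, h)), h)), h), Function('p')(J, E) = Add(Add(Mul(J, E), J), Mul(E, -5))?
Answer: 2553604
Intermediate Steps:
Function('p')(J, E) = Add(J, Mul(-5, E), Mul(E, J)) (Function('p')(J, E) = Add(Add(Mul(E, J), J), Mul(-5, E)) = Add(Add(J, Mul(E, J)), Mul(-5, E)) = Add(J, Mul(-5, E), Mul(E, J)))
Function('m')(h) = Add(-4, h, Pow(h, 2), Mul(h, Add(-20, Mul(5, h)))) (Function('m')(h) = Add(-4, Add(Add(Pow(h, 2), Mul(Add(h, Mul(-5, 4), Mul(4, h)), h)), h)) = Add(-4, Add(Add(Pow(h, 2), Mul(Add(h, -20, Mul(4, h)), h)), h)) = Add(-4, Add(Add(Pow(h, 2), Mul(Add(-20, Mul(5, h)), h)), h)) = Add(-4, Add(Add(Pow(h, 2), Mul(h, Add(-20, Mul(5, h)))), h)) = Add(-4, Add(h, Pow(h, 2), Mul(h, Add(-20, Mul(5, h))))) = Add(-4, h, Pow(h, 2), Mul(h, Add(-20, Mul(5, h)))))
Pow(Function('m')(Mul(Mul(3, 1), 6)), 2) = Pow(Add(-4, Mul(-19, Mul(Mul(3, 1), 6)), Mul(6, Pow(Mul(Mul(3, 1), 6), 2))), 2) = Pow(Add(-4, Mul(-19, Mul(3, 6)), Mul(6, Pow(Mul(3, 6), 2))), 2) = Pow(Add(-4, Mul(-19, 18), Mul(6, Pow(18, 2))), 2) = Pow(Add(-4, -342, Mul(6, 324)), 2) = Pow(Add(-4, -342, 1944), 2) = Pow(1598, 2) = 2553604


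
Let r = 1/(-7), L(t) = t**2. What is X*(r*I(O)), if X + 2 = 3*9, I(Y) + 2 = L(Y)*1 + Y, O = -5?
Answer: -450/7 ≈ -64.286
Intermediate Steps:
r = -1/7 ≈ -0.14286
I(Y) = -2 + Y + Y**2 (I(Y) = -2 + (Y**2*1 + Y) = -2 + (Y**2 + Y) = -2 + (Y + Y**2) = -2 + Y + Y**2)
X = 25 (X = -2 + 3*9 = -2 + 27 = 25)
X*(r*I(O)) = 25*(-(-2 - 5 + (-5)**2)/7) = 25*(-(-2 - 5 + 25)/7) = 25*(-1/7*18) = 25*(-18/7) = -450/7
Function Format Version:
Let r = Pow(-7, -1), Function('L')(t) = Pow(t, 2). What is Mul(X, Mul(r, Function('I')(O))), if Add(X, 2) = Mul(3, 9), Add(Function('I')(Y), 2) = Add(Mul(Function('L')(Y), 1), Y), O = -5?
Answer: Rational(-450, 7) ≈ -64.286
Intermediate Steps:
r = Rational(-1, 7) ≈ -0.14286
Function('I')(Y) = Add(-2, Y, Pow(Y, 2)) (Function('I')(Y) = Add(-2, Add(Mul(Pow(Y, 2), 1), Y)) = Add(-2, Add(Pow(Y, 2), Y)) = Add(-2, Add(Y, Pow(Y, 2))) = Add(-2, Y, Pow(Y, 2)))
X = 25 (X = Add(-2, Mul(3, 9)) = Add(-2, 27) = 25)
Mul(X, Mul(r, Function('I')(O))) = Mul(25, Mul(Rational(-1, 7), Add(-2, -5, Pow(-5, 2)))) = Mul(25, Mul(Rational(-1, 7), Add(-2, -5, 25))) = Mul(25, Mul(Rational(-1, 7), 18)) = Mul(25, Rational(-18, 7)) = Rational(-450, 7)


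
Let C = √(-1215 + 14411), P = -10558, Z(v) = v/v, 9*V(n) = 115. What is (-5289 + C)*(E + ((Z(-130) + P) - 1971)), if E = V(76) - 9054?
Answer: 342238849/3 - 388246*√3299/9 ≈ 1.1160e+8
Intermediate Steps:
V(n) = 115/9 (V(n) = (⅑)*115 = 115/9)
Z(v) = 1
C = 2*√3299 (C = √13196 = 2*√3299 ≈ 114.87)
E = -81371/9 (E = 115/9 - 9054 = -81371/9 ≈ -9041.2)
(-5289 + C)*(E + ((Z(-130) + P) - 1971)) = (-5289 + 2*√3299)*(-81371/9 + ((1 - 10558) - 1971)) = (-5289 + 2*√3299)*(-81371/9 + (-10557 - 1971)) = (-5289 + 2*√3299)*(-81371/9 - 12528) = (-5289 + 2*√3299)*(-194123/9) = 342238849/3 - 388246*√3299/9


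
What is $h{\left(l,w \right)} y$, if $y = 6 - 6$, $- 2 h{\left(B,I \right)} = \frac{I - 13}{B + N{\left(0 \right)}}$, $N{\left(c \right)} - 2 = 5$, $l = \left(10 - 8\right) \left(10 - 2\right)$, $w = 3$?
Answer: $0$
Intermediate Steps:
$l = 16$ ($l = 2 \cdot 8 = 16$)
$N{\left(c \right)} = 7$ ($N{\left(c \right)} = 2 + 5 = 7$)
$h{\left(B,I \right)} = - \frac{-13 + I}{2 \left(7 + B\right)}$ ($h{\left(B,I \right)} = - \frac{\left(I - 13\right) \frac{1}{B + 7}}{2} = - \frac{\left(-13 + I\right) \frac{1}{7 + B}}{2} = - \frac{\frac{1}{7 + B} \left(-13 + I\right)}{2} = - \frac{-13 + I}{2 \left(7 + B\right)}$)
$y = 0$ ($y = 6 - 6 = 0$)
$h{\left(l,w \right)} y = \frac{13 - 3}{2 \left(7 + 16\right)} 0 = \frac{13 - 3}{2 \cdot 23} \cdot 0 = \frac{1}{2} \cdot \frac{1}{23} \cdot 10 \cdot 0 = \frac{5}{23} \cdot 0 = 0$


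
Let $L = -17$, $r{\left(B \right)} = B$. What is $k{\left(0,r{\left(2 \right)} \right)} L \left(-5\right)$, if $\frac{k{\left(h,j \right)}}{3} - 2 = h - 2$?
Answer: $0$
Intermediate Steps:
$k{\left(h,j \right)} = 3 h$ ($k{\left(h,j \right)} = 6 + 3 \left(h - 2\right) = 6 + 3 \left(-2 + h\right) = 6 + \left(-6 + 3 h\right) = 3 h$)
$k{\left(0,r{\left(2 \right)} \right)} L \left(-5\right) = 3 \cdot 0 \left(-17\right) \left(-5\right) = 0 \left(-17\right) \left(-5\right) = 0 \left(-5\right) = 0$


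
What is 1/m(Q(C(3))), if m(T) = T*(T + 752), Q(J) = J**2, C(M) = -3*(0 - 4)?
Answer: 1/129024 ≈ 7.7505e-6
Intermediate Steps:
C(M) = 12 (C(M) = -3*(-4) = 12)
m(T) = T*(752 + T)
1/m(Q(C(3))) = 1/(12**2*(752 + 12**2)) = 1/(144*(752 + 144)) = 1/(144*896) = 1/129024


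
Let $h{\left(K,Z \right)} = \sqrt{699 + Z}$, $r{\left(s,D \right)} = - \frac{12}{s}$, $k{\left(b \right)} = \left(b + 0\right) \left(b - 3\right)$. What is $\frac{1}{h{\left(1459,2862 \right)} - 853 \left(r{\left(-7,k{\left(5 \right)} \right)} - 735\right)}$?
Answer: $\frac{10216381}{6390271823704} - \frac{49 \sqrt{3561}}{19170815471112} \approx 1.5986 \cdot 10^{-6}$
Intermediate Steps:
$k{\left(b \right)} = b \left(-3 + b\right)$
$\frac{1}{h{\left(1459,2862 \right)} - 853 \left(r{\left(-7,k{\left(5 \right)} \right)} - 735\right)} = \frac{1}{\sqrt{699 + 2862} - 853 \left(- \frac{12}{-7} - 735\right)} = \frac{1}{\sqrt{3561} - 853 \left(\left(-12\right) \left(- \frac{1}{7}\right) - 735\right)} = \frac{1}{\sqrt{3561} - 853 \left(\frac{12}{7} - 735\right)} = \frac{1}{\sqrt{3561} - - \frac{4378449}{7}} = \frac{1}{\sqrt{3561} + \frac{4378449}{7}} = \frac{1}{\frac{4378449}{7} + \sqrt{3561}}$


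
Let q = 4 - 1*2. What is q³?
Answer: 8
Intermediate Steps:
q = 2 (q = 4 - 2 = 2)
q³ = 2³ = 8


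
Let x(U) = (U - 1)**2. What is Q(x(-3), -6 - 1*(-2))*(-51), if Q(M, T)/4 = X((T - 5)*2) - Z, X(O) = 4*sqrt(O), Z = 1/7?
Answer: 204/7 - 2448*I*sqrt(2) ≈ 29.143 - 3462.0*I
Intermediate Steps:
x(U) = (-1 + U)**2
Z = 1/7 ≈ 0.14286
Q(M, T) = -4/7 + 16*sqrt(-10 + 2*T) (Q(M, T) = 4*(4*sqrt((T - 5)*2) - 1*1/7) = 4*(4*sqrt((-5 + T)*2) - 1/7) = 4*(4*sqrt(-10 + 2*T) - 1/7) = 4*(-1/7 + 4*sqrt(-10 + 2*T)) = -4/7 + 16*sqrt(-10 + 2*T))
Q(x(-3), -6 - 1*(-2))*(-51) = (-4/7 + 16*sqrt(-10 + 2*(-6 - 1*(-2))))*(-51) = (-4/7 + 16*sqrt(-10 + 2*(-6 + 2)))*(-51) = (-4/7 + 16*sqrt(-10 + 2*(-4)))*(-51) = (-4/7 + 16*sqrt(-10 - 8))*(-51) = (-4/7 + 16*sqrt(-18))*(-51) = (-4/7 + 16*(3*I*sqrt(2)))*(-51) = (-4/7 + 48*I*sqrt(2))*(-51) = 204/7 - 2448*I*sqrt(2)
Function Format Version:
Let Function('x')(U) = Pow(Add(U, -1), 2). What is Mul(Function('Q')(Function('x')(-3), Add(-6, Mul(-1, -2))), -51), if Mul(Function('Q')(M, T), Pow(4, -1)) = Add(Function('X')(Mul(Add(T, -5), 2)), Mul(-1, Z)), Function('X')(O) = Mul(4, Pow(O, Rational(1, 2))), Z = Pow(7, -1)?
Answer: Add(Rational(204, 7), Mul(-2448, I, Pow(2, Rational(1, 2)))) ≈ Add(29.143, Mul(-3462.0, I))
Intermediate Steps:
Function('x')(U) = Pow(Add(-1, U), 2)
Z = Rational(1, 7) ≈ 0.14286
Function('Q')(M, T) = Add(Rational(-4, 7), Mul(16, Pow(Add(-10, Mul(2, T)), Rational(1, 2)))) (Function('Q')(M, T) = Mul(4, Add(Mul(4, Pow(Mul(Add(T, -5), 2), Rational(1, 2))), Mul(-1, Rational(1, 7)))) = Mul(4, Add(Mul(4, Pow(Mul(Add(-5, T), 2), Rational(1, 2))), Rational(-1, 7))) = Mul(4, Add(Mul(4, Pow(Add(-10, Mul(2, T)), Rational(1, 2))), Rational(-1, 7))) = Mul(4, Add(Rational(-1, 7), Mul(4, Pow(Add(-10, Mul(2, T)), Rational(1, 2))))) = Add(Rational(-4, 7), Mul(16, Pow(Add(-10, Mul(2, T)), Rational(1, 2)))))
Mul(Function('Q')(Function('x')(-3), Add(-6, Mul(-1, -2))), -51) = Mul(Add(Rational(-4, 7), Mul(16, Pow(Add(-10, Mul(2, Add(-6, Mul(-1, -2)))), Rational(1, 2)))), -51) = Mul(Add(Rational(-4, 7), Mul(16, Pow(Add(-10, Mul(2, Add(-6, 2))), Rational(1, 2)))), -51) = Mul(Add(Rational(-4, 7), Mul(16, Pow(Add(-10, Mul(2, -4)), Rational(1, 2)))), -51) = Mul(Add(Rational(-4, 7), Mul(16, Pow(Add(-10, -8), Rational(1, 2)))), -51) = Mul(Add(Rational(-4, 7), Mul(16, Pow(-18, Rational(1, 2)))), -51) = Mul(Add(Rational(-4, 7), Mul(16, Mul(3, I, Pow(2, Rational(1, 2))))), -51) = Mul(Add(Rational(-4, 7), Mul(48, I, Pow(2, Rational(1, 2)))), -51) = Add(Rational(204, 7), Mul(-2448, I, Pow(2, Rational(1, 2))))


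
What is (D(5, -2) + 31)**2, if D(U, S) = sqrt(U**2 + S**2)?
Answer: (31 + sqrt(29))**2 ≈ 1323.9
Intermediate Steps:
D(U, S) = sqrt(S**2 + U**2)
(D(5, -2) + 31)**2 = (sqrt((-2)**2 + 5**2) + 31)**2 = (sqrt(4 + 25) + 31)**2 = (sqrt(29) + 31)**2 = (31 + sqrt(29))**2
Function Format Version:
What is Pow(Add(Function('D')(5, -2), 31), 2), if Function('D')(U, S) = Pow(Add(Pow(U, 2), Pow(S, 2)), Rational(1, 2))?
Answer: Pow(Add(31, Pow(29, Rational(1, 2))), 2) ≈ 1323.9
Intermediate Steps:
Function('D')(U, S) = Pow(Add(Pow(S, 2), Pow(U, 2)), Rational(1, 2))
Pow(Add(Function('D')(5, -2), 31), 2) = Pow(Add(Pow(Add(Pow(-2, 2), Pow(5, 2)), Rational(1, 2)), 31), 2) = Pow(Add(Pow(Add(4, 25), Rational(1, 2)), 31), 2) = Pow(Add(Pow(29, Rational(1, 2)), 31), 2) = Pow(Add(31, Pow(29, Rational(1, 2))), 2)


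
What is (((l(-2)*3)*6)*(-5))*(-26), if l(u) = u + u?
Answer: -9360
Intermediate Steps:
l(u) = 2*u
(((l(-2)*3)*6)*(-5))*(-26) = ((((2*(-2))*3)*6)*(-5))*(-26) = ((-4*3*6)*(-5))*(-26) = (-12*6*(-5))*(-26) = -72*(-5)*(-26) = 360*(-26) = -9360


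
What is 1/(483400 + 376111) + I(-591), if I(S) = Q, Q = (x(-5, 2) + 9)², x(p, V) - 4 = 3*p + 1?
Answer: 859512/859511 ≈ 1.0000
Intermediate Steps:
x(p, V) = 5 + 3*p (x(p, V) = 4 + (3*p + 1) = 4 + (1 + 3*p) = 5 + 3*p)
Q = 1 (Q = ((5 + 3*(-5)) + 9)² = ((5 - 15) + 9)² = (-10 + 9)² = (-1)² = 1)
I(S) = 1
1/(483400 + 376111) + I(-591) = 1/(483400 + 376111) + 1 = 1/859511 + 1 = 859512/859511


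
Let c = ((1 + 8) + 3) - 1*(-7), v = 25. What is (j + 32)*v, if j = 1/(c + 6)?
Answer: 801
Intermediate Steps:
c = 19 (c = (9 + 3) + 7 = 12 + 7 = 19)
j = 1/25 (j = 1/(19 + 6) = 1/25 ≈ 0.040000)
(j + 32)*v = (1/25 + 32)*25 = (801/25)*25 = 801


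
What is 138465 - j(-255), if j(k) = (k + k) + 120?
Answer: 138855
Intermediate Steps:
j(k) = 120 + 2*k (j(k) = 2*k + 120 = 120 + 2*k)
138465 - j(-255) = 138465 - (120 + 2*(-255)) = 138465 - (120 - 510) = 138465 - 1*(-390) = 138465 + 390 = 138855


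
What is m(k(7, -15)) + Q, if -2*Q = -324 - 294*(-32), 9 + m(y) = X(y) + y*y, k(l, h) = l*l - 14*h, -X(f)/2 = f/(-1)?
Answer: 63048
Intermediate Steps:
X(f) = 2*f (X(f) = -2*f/(-1) = -2*f*(-1) = -(-2)*f = 2*f)
k(l, h) = l² - 14*h
m(y) = -9 + y² + 2*y (m(y) = -9 + (2*y + y*y) = -9 + (2*y + y²) = -9 + (y² + 2*y) = -9 + y² + 2*y)
Q = -4542 (Q = -(-324 - 294*(-32))/2 = -(-324 + 9408)/2 = -½*9084 = -4542)
m(k(7, -15)) + Q = (-9 + (7² - 14*(-15))² + 2*(7² - 14*(-15))) - 4542 = (-9 + (49 + 210)² + 2*(49 + 210)) - 4542 = (-9 + 259² + 2*259) - 4542 = (-9 + 67081 + 518) - 4542 = 67590 - 4542 = 63048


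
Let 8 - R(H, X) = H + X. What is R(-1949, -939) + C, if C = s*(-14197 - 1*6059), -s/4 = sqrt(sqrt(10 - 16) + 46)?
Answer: 2896 + 81024*sqrt(46 + I*sqrt(6)) ≈ 5.5262e+5 + 14626.0*I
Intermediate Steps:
s = -4*sqrt(46 + I*sqrt(6)) (s = -4*sqrt(sqrt(10 - 16) + 46) = -4*sqrt(sqrt(-6) + 46) = -4*sqrt(I*sqrt(6) + 46) = -4*sqrt(46 + I*sqrt(6)) ≈ -27.139 - 0.72206*I)
R(H, X) = 8 - H - X (R(H, X) = 8 - (H + X) = 8 + (-H - X) = 8 - H - X)
C = 81024*sqrt(46 + I*sqrt(6)) (C = (-4*sqrt(46 + I*sqrt(6)))*(-14197 - 1*6059) = (-4*sqrt(46 + I*sqrt(6)))*(-14197 - 6059) = -4*sqrt(46 + I*sqrt(6))*(-20256) = 81024*sqrt(46 + I*sqrt(6)) ≈ 5.4973e+5 + 14626.0*I)
R(-1949, -939) + C = (8 - 1*(-1949) - 1*(-939)) + 81024*sqrt(46 + I*sqrt(6)) = (8 + 1949 + 939) + 81024*sqrt(46 + I*sqrt(6)) = 2896 + 81024*sqrt(46 + I*sqrt(6))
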